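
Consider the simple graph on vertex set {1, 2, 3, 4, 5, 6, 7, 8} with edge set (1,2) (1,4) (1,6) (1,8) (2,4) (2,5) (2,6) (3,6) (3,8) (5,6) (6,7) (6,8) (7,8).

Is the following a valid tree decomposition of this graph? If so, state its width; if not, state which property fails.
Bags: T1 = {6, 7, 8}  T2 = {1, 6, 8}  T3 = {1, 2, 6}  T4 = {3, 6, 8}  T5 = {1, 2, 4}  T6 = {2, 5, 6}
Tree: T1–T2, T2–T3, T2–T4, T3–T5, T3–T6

Yes; width 2.

Every vertex of G appears in some bag (union = {1, 2, 3, 4, 5, 6, 7, 8}); every edge is covered by a bag; and for each vertex v the set of bags containing v is connected in the bag tree. The decomposition is therefore valid. The largest bag has 3 vertices, so the width is 2.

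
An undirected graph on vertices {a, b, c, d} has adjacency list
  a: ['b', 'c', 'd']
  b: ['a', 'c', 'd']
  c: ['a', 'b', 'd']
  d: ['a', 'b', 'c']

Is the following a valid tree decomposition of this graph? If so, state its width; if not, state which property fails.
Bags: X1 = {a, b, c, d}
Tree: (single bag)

Yes; width 3.

Checking the three conditions: (i) the bags cover all of {a, b, c, d}; (ii) for each edge, some bag contains both endpoints; (iii) the bags containing any fixed vertex form a subtree. All hold, so the decomposition is valid with width 4 − 1 = 3.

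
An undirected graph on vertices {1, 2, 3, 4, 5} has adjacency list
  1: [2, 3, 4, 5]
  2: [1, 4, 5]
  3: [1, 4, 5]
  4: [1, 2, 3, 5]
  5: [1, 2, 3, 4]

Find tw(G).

3

A width-3 tree decomposition is:
Bags: B1 = {1, 2, 4, 5}  B2 = {1, 3, 4, 5}
Tree: B1–B2
Each bag holds 4 vertices, so the decomposition has width 3, which upper-bounds the treewidth. Conversely, {1, 2, 4, 5} is a clique of size 4, and the vertices of any clique must share a bag in every tree decomposition; so some bag has ≥ 4 vertices and tw(G) ≥ 3. Hence tw(G) = 3 exactly.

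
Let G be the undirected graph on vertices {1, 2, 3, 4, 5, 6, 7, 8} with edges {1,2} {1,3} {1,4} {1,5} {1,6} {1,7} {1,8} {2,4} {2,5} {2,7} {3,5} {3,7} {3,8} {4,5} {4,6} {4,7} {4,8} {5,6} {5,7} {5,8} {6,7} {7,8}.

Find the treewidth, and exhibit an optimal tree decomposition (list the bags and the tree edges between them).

The largest bag has 5 vertices, giving width 4; this decomposition certifies tw(G) ≤ 4. On the other hand G contains the 5-clique {1, 3, 5, 7, 8}. A clique must lie in a single bag of any decomposition, so no decomposition can have width below 4. Hence tw(G) = 4 exactly.

Treewidth 4.
One such decomposition:
Bags: B1 = {1, 2, 4, 5, 7}  B2 = {1, 4, 5, 7, 8}  B3 = {1, 3, 5, 7, 8}  B4 = {1, 4, 5, 6, 7}
Tree: B1–B2, B2–B3, B1–B4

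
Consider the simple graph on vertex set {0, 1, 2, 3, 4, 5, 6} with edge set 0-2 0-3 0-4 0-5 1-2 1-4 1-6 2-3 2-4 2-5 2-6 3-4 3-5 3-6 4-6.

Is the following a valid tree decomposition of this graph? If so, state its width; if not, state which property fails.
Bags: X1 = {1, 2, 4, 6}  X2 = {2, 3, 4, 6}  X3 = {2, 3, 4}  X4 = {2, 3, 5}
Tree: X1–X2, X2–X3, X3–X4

No — vertex 0 appears in no bag.

A tree decomposition must satisfy three properties: every vertex lies in some bag; for every edge, both endpoints lie together in some bag; and for every vertex, the bags containing it form a connected subtree. Here vertex 0 appears in no bag, so the decomposition is invalid.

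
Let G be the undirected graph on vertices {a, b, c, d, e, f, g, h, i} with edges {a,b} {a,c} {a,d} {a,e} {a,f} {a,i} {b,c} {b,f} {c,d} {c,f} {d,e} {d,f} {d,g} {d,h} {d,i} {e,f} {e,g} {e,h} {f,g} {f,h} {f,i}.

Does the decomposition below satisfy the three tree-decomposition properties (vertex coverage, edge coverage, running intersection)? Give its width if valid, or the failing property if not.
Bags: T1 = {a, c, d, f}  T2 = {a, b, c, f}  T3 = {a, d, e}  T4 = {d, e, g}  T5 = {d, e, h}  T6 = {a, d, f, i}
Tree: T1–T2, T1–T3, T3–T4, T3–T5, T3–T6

No — edge (f,e) lies in no bag.

A tree decomposition must satisfy three properties: every vertex lies in some bag; for every edge, both endpoints lie together in some bag; and for every vertex, the bags containing it form a connected subtree. Here edge (f,e) lies in no bag, so the decomposition is invalid.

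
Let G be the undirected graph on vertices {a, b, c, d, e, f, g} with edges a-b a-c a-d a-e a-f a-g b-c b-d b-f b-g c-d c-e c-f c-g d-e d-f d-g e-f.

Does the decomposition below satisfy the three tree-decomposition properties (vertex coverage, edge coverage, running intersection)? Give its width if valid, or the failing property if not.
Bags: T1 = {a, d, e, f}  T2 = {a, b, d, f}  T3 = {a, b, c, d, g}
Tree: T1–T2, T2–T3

No — edge (c,f) lies in no bag.

A tree decomposition must satisfy three properties: every vertex lies in some bag; for every edge, both endpoints lie together in some bag; and for every vertex, the bags containing it form a connected subtree. Here edge (c,f) lies in no bag, so the decomposition is invalid.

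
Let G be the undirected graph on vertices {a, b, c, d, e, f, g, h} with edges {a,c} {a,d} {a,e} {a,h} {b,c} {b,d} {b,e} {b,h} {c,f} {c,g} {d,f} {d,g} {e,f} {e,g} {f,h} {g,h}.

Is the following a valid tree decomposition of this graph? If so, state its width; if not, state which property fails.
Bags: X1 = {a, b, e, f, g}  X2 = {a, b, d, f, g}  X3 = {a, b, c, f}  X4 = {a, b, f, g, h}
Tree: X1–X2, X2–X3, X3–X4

No — edge (g,c) lies in no bag.

A tree decomposition must satisfy three properties: every vertex lies in some bag; for every edge, both endpoints lie together in some bag; and for every vertex, the bags containing it form a connected subtree. Here edge (g,c) lies in no bag, so the decomposition is invalid.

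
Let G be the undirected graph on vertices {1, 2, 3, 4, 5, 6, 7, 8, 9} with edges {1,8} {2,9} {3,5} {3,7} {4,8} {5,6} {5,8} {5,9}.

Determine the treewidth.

1

A width-1 tree decomposition is:
Bags: B1 = {5, 8}  B2 = {5, 9}  B3 = {1, 8}  B4 = {3, 5}  B5 = {3, 7}  B6 = {4, 8}  B7 = {2, 9}  B8 = {5, 6}
Tree: B1–B2, B1–B3, B1–B4, B4–B5, B3–B6, B2–B7, B4–B8
Every bag has size at most 2, so the width is 2 − 1 = 1 and tw(G) ≤ 1. G has an edge, so its treewidth is at least 1. The upper and lower bounds meet at 1, so that is the treewidth.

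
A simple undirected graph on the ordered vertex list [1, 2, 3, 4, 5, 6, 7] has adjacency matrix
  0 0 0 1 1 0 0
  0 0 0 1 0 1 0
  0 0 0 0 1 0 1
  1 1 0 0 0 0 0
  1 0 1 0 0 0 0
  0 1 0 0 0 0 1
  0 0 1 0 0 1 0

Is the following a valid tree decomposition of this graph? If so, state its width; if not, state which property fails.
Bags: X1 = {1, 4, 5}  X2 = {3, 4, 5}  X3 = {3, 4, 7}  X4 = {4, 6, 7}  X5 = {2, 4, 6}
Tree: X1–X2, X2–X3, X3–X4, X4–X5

Yes; width 2.

Checking the three conditions: (i) the bags cover all of {1, 2, 3, 4, 5, 6, 7}; (ii) for each edge, some bag contains both endpoints; (iii) the bags containing any fixed vertex form a subtree. All hold, so the decomposition is valid with width 3 − 1 = 2.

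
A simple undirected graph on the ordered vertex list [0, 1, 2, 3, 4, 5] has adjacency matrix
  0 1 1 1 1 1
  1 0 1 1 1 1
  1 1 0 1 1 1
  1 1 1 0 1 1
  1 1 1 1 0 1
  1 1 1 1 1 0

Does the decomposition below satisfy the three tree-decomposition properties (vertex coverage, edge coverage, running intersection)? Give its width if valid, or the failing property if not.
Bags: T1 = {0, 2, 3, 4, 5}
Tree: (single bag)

No — vertex 1 appears in no bag.

A tree decomposition must satisfy three properties: every vertex lies in some bag; for every edge, both endpoints lie together in some bag; and for every vertex, the bags containing it form a connected subtree. Here vertex 1 appears in no bag, so the decomposition is invalid.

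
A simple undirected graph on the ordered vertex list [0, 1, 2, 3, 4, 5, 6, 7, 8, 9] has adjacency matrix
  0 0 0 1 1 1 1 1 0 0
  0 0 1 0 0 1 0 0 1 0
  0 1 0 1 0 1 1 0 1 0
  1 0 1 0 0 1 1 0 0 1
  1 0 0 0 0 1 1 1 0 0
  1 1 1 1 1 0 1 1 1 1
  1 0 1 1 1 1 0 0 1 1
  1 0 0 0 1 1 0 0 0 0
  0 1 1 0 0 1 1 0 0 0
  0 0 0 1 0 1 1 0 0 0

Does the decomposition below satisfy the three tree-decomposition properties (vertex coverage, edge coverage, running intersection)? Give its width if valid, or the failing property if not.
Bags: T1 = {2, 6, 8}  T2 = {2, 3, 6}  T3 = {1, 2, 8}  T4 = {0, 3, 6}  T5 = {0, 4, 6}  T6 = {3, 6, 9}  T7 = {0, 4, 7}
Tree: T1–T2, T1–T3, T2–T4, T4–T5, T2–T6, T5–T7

A tree decomposition must satisfy three properties: every vertex lies in some bag; for every edge, both endpoints lie together in some bag; and for every vertex, the bags containing it form a connected subtree. Here vertex 5 appears in no bag, so the decomposition is invalid.

No — vertex 5 appears in no bag.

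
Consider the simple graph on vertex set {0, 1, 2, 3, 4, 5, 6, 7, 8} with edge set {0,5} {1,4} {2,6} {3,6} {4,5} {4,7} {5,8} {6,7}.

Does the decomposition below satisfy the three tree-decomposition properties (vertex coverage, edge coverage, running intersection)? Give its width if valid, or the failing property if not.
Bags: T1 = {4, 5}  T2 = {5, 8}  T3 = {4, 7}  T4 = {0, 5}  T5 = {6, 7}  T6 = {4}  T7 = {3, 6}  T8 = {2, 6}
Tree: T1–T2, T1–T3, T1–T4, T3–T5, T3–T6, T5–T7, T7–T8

A tree decomposition must satisfy three properties: every vertex lies in some bag; for every edge, both endpoints lie together in some bag; and for every vertex, the bags containing it form a connected subtree. Here vertex 1 appears in no bag, so the decomposition is invalid.

No — vertex 1 appears in no bag.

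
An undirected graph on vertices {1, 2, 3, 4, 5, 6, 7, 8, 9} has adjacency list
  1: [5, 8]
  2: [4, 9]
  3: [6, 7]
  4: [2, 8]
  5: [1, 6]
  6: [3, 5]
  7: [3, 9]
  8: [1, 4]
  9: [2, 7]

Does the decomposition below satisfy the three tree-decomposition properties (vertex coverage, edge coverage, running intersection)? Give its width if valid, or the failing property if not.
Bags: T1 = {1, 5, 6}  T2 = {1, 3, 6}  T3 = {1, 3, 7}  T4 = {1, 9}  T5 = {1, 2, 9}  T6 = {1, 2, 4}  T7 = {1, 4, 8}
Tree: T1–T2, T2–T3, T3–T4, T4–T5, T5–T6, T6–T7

No — edge (7,9) lies in no bag.

A tree decomposition must satisfy three properties: every vertex lies in some bag; for every edge, both endpoints lie together in some bag; and for every vertex, the bags containing it form a connected subtree. Here edge (7,9) lies in no bag, so the decomposition is invalid.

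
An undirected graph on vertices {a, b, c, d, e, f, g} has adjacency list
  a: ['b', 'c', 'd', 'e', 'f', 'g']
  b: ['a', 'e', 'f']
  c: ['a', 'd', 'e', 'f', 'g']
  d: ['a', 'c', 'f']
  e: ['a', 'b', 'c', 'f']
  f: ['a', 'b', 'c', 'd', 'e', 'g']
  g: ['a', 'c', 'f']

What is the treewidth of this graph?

A width-3 tree decomposition is:
Bags: B1 = {a, c, f, g}  B2 = {a, c, d, f}  B3 = {a, c, e, f}  B4 = {a, b, e, f}
Tree: B1–B2, B1–B3, B3–B4
The largest bag has 4 vertices, giving width 3; this decomposition certifies tw(G) ≤ 3. Conversely, {a, c, d, f} is a clique of size 4, and the vertices of any clique must share a bag in every tree decomposition; so some bag has ≥ 4 vertices and tw(G) ≥ 3. The upper and lower bounds meet at 3, so that is the treewidth.

3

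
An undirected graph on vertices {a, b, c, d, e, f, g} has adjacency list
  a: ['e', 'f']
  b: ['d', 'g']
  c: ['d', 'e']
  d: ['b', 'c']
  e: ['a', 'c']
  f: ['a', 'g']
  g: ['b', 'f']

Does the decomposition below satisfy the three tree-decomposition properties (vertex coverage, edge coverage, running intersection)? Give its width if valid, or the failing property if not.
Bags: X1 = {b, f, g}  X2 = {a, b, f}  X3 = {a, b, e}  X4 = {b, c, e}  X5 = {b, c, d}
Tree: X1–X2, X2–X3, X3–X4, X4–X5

Vertex coverage: the bags together contain {a, b, c, d, e, f, g}, the full vertex set. Edge coverage: each edge of G has both endpoints in at least one bag. Running intersection: for every vertex, the bags containing it form a connected subtree. All three properties hold, so this is a valid tree decomposition of width max|bag| − 1 = 2, and hence tw(G) ≤ 2.

Yes; width 2.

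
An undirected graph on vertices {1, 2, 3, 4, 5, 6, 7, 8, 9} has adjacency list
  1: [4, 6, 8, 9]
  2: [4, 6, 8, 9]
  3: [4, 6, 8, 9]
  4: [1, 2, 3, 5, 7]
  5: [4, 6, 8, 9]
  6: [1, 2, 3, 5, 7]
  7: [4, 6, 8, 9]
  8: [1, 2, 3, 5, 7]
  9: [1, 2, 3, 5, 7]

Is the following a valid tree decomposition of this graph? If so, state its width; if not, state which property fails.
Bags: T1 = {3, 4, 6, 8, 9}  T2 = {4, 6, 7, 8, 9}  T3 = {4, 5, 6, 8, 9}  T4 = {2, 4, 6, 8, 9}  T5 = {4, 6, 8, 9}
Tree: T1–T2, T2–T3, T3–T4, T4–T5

A tree decomposition must satisfy three properties: every vertex lies in some bag; for every edge, both endpoints lie together in some bag; and for every vertex, the bags containing it form a connected subtree. Here vertex 1 appears in no bag, so the decomposition is invalid.

No — vertex 1 appears in no bag.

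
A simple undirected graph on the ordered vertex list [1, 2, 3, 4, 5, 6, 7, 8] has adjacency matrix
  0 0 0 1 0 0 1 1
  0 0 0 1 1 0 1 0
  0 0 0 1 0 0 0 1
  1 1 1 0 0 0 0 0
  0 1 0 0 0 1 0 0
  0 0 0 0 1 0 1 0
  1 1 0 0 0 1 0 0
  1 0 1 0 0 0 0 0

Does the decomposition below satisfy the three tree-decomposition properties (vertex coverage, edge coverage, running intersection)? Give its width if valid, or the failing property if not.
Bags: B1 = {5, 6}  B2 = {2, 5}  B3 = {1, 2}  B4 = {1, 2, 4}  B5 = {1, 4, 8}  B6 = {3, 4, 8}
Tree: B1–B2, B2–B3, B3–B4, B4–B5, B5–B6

No — vertex 7 appears in no bag.

A tree decomposition must satisfy three properties: every vertex lies in some bag; for every edge, both endpoints lie together in some bag; and for every vertex, the bags containing it form a connected subtree. Here vertex 7 appears in no bag, so the decomposition is invalid.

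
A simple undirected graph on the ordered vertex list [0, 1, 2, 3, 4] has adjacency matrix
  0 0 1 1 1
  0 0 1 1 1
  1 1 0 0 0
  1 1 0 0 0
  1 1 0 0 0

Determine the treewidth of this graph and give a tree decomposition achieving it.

Treewidth 2.
Bags: B1 = {0, 1, 2}  B2 = {0, 1, 3}  B3 = {0, 1, 4}
Tree: B1–B2, B2–B3

The largest bag has 3 vertices, giving width 2; this decomposition certifies tw(G) ≤ 2. The edges 2–0–3–1–2 form a cycle, so G is not a tree and its treewidth is at least 2. Therefore the treewidth is 2.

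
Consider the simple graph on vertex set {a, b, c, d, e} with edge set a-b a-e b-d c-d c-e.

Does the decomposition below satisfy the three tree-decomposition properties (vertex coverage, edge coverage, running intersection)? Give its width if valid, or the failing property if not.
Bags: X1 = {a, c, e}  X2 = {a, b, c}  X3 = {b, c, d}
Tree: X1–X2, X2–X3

Checking the three conditions: (i) the bags cover all of {a, b, c, d, e}; (ii) for each edge, some bag contains both endpoints; (iii) the bags containing any fixed vertex form a subtree. All hold, so the decomposition is valid with width 3 − 1 = 2.

Yes; width 2.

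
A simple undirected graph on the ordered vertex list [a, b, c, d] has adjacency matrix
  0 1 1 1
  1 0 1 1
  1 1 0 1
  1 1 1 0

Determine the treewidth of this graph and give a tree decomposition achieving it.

With just one bag of size 4, the width is 4 − 1 = 3, so tw(G) ≤ 3. Conversely, {a, b, c, d} is a clique of size 4, and the vertices of any clique must share a bag in every tree decomposition; so some bag has ≥ 4 vertices and tw(G) ≥ 3. Hence tw(G) = 3 exactly.

Treewidth 3.
One optimal decomposition is:
Bags: B1 = {a, b, c, d}
Tree: (single bag)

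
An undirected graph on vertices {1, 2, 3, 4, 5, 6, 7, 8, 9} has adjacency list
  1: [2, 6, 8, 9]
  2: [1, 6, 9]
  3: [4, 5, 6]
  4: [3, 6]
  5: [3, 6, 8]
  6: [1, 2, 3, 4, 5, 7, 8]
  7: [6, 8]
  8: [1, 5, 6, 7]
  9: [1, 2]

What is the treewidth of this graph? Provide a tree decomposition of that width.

Every bag has size at most 3, so the width is 3 − 1 = 2 and tw(G) ≤ 2. On the other hand G contains the 3-clique {1, 2, 9}. A clique must lie in a single bag of any decomposition, so no decomposition can have width below 2. The upper and lower bounds meet at 2, so that is the treewidth.

Treewidth 2.
One optimal decomposition is:
Bags: B1 = {1, 6, 8}  B2 = {5, 6, 8}  B3 = {1, 2, 6}  B4 = {1, 2, 9}  B5 = {3, 5, 6}  B6 = {3, 4, 6}  B7 = {6, 7, 8}
Tree: B1–B2, B1–B3, B3–B4, B2–B5, B5–B6, B2–B7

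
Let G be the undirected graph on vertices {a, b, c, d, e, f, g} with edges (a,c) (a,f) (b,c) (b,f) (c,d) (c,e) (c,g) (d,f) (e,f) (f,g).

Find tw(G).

A width-2 tree decomposition is:
Bags: B1 = {c, e, f}  B2 = {c, d, f}  B3 = {b, c, f}  B4 = {a, c, f}  B5 = {c, f, g}
Tree: B1–B2, B2–B3, B3–B4, B4–B5
The largest bag has 3 vertices, giving width 2; this decomposition certifies tw(G) ≤ 2. Since c–e–f–d–c is a cycle in G, G is not acyclic. Forests are exactly the graphs of treewidth ≤ 1, so tw(G) ≥ 2. The upper and lower bounds meet at 2, so that is the treewidth.

2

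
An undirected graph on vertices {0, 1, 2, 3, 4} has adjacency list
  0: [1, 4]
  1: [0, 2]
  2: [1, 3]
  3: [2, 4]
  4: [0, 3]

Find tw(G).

2

A width-2 tree decomposition is:
Bags: B1 = {2, 3, 4}  B2 = {0, 2, 4}  B3 = {0, 1, 2}
Tree: B1–B2, B2–B3
The largest bag has 3 vertices, giving width 2; this decomposition certifies tw(G) ≤ 2. For the lower bound, G contains the cycle 2–3–4–0–1–2, so G is not a forest; only forests have treewidth ≤ 1, hence tw(G) ≥ 2. Hence tw(G) = 2 exactly.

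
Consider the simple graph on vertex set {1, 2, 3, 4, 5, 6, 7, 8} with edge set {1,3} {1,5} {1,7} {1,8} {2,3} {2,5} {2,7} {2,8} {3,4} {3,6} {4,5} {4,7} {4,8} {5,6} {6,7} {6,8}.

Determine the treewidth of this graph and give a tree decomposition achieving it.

Treewidth 4.
One such decomposition:
Bags: B1 = {2, 3, 5, 7, 8}  B2 = {3, 4, 5, 7, 8}  B3 = {1, 3, 5, 7, 8}  B4 = {3, 5, 6, 7, 8}
Tree: B1–B2, B2–B3, B3–B4

Every bag has size at most 5, so the width is 5 − 1 = 4 and tw(G) ≤ 4. For the lower bound: the 5 vertex sets {2,8}, {4,5}, {1,7}, {3}, {6} are disjoint, each induces a connected subgraph, and every pair is joined by at least one edge of G. Contracting each set to a single vertex therefore yields K_{5} as a minor, and since treewidth is minor-monotone, tw(G) ≥ tw(K_{5}) = 4. Hence tw(G) = 4 exactly.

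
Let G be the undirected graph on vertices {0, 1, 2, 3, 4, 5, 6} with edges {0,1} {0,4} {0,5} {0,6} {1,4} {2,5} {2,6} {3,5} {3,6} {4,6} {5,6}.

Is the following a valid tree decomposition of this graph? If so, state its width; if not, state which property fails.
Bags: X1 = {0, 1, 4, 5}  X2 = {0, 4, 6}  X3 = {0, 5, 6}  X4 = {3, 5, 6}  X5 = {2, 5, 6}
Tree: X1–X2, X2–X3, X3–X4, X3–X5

A tree decomposition must satisfy three properties: every vertex lies in some bag; for every edge, both endpoints lie together in some bag; and for every vertex, the bags containing it form a connected subtree. Here bags containing vertex 5 are not connected in the tree, so the decomposition is invalid.

No — bags containing vertex 5 are not connected in the tree.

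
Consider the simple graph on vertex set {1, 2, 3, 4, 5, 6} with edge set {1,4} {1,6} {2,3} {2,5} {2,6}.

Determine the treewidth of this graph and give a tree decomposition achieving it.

Every bag has size at most 2, so the width is 2 − 1 = 1 and tw(G) ≤ 1. Any graph with an edge has treewidth ≥ 1, and G has the edge 5–2. Therefore the treewidth is 1.

Treewidth 1.
One optimal decomposition is:
Bags: B1 = {2, 5}  B2 = {2, 6}  B3 = {1, 6}  B4 = {1, 4}  B5 = {2, 3}
Tree: B1–B2, B2–B3, B3–B4, B2–B5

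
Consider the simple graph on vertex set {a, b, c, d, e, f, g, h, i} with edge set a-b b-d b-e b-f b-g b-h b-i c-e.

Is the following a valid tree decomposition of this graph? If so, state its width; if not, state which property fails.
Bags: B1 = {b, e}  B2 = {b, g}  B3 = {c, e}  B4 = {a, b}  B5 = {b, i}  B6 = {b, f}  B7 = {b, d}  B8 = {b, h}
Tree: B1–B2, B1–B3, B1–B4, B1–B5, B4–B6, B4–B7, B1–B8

Vertex coverage: the bags together contain {a, b, c, d, e, f, g, h, i}, the full vertex set. Edge coverage: each edge of G has both endpoints in at least one bag. Running intersection: for every vertex, the bags containing it form a connected subtree. All three properties hold, so this is a valid tree decomposition of width max|bag| − 1 = 1, and hence tw(G) ≤ 1.

Yes; width 1.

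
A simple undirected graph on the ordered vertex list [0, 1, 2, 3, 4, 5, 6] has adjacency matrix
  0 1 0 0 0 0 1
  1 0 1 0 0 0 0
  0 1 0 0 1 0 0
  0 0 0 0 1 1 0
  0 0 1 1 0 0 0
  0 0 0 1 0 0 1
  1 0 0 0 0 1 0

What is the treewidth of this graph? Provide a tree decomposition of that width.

Every bag has size at most 3, so the width is 3 − 1 = 2 and tw(G) ≤ 2. The edges 0–6–5–3–4–2–1–0 form a cycle, so G is not a tree and its treewidth is at least 2. Combining the bounds, tw(G) = 2.

Treewidth 2.
One such decomposition:
Bags: B1 = {0, 5, 6}  B2 = {0, 3, 5}  B3 = {0, 3, 4}  B4 = {0, 2, 4}  B5 = {0, 1, 2}
Tree: B1–B2, B2–B3, B3–B4, B4–B5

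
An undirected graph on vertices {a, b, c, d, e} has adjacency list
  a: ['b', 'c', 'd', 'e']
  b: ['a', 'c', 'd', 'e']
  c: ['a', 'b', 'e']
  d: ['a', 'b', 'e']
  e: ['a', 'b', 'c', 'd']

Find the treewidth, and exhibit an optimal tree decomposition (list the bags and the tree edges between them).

Each bag holds 4 vertices, so the decomposition has width 3, which upper-bounds the treewidth. For the lower bound, the 4 vertices {a, b, d, e} are pairwise adjacent, and any tree decomposition puts a clique entirely inside one bag — forcing width ≥ 3. Hence tw(G) = 3 exactly.

Treewidth 3.
One such decomposition:
Bags: B1 = {a, b, d, e}  B2 = {a, b, c, e}
Tree: B1–B2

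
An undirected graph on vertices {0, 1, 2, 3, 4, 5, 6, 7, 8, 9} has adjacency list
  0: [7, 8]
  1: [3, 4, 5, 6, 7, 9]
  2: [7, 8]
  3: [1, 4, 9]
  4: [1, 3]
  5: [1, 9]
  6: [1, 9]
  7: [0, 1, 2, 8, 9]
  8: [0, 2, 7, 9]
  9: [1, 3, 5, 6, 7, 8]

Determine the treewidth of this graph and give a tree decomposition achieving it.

Every bag has size at most 3, so the width is 3 − 1 = 2 and tw(G) ≤ 2. For the lower bound, the 3 vertices {0, 7, 8} are pairwise adjacent, and any tree decomposition puts a clique entirely inside one bag — forcing width ≥ 2. Therefore the treewidth is 2.

Treewidth 2.
One such decomposition:
Bags: B1 = {1, 3, 4}  B2 = {1, 3, 9}  B3 = {1, 7, 9}  B4 = {1, 6, 9}  B5 = {7, 8, 9}  B6 = {2, 7, 8}  B7 = {1, 5, 9}  B8 = {0, 7, 8}
Tree: B1–B2, B2–B3, B3–B4, B3–B5, B5–B6, B3–B7, B5–B8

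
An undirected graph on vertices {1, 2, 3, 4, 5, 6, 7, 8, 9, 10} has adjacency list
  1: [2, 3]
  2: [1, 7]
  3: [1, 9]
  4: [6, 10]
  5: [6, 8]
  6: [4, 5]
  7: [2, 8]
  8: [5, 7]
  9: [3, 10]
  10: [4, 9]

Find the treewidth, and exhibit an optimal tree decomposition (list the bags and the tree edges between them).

Every bag has size at most 3, so the width is 3 − 1 = 2 and tw(G) ≤ 2. For the lower bound, G contains the cycle 7–8–5–6–4–10–9–3–1–2–7, so G is not a forest; only forests have treewidth ≤ 1, hence tw(G) ≥ 2. Hence tw(G) = 2 exactly.

Treewidth 2.
One optimal decomposition is:
Bags: B1 = {5, 7, 8}  B2 = {5, 6, 7}  B3 = {4, 6, 7}  B4 = {4, 7, 10}  B5 = {7, 9, 10}  B6 = {3, 7, 9}  B7 = {1, 3, 7}  B8 = {1, 2, 7}
Tree: B1–B2, B2–B3, B3–B4, B4–B5, B5–B6, B6–B7, B7–B8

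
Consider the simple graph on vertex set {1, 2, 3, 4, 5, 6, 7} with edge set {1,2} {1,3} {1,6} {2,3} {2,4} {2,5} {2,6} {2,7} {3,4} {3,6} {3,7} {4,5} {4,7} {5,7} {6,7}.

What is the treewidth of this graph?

A width-3 tree decomposition is:
Bags: B1 = {2, 3, 6, 7}  B2 = {2, 3, 4, 7}  B3 = {2, 4, 5, 7}  B4 = {1, 2, 3, 6}
Tree: B1–B2, B2–B3, B1–B4
Every bag has size at most 4, so the width is 4 − 1 = 3 and tw(G) ≤ 3. Conversely, {2, 3, 4, 7} is a clique of size 4, and the vertices of any clique must share a bag in every tree decomposition; so some bag has ≥ 4 vertices and tw(G) ≥ 3. Therefore the treewidth is 3.

3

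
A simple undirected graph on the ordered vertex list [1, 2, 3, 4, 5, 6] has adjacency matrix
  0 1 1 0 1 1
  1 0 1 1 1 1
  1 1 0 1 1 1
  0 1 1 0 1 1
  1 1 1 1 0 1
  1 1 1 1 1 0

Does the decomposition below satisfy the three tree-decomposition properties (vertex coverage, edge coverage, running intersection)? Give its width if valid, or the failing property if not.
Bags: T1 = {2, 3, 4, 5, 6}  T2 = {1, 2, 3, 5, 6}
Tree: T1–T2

Checking the three conditions: (i) the bags cover all of {1, 2, 3, 4, 5, 6}; (ii) for each edge, some bag contains both endpoints; (iii) the bags containing any fixed vertex form a subtree. All hold, so the decomposition is valid with width 5 − 1 = 4.

Yes; width 4.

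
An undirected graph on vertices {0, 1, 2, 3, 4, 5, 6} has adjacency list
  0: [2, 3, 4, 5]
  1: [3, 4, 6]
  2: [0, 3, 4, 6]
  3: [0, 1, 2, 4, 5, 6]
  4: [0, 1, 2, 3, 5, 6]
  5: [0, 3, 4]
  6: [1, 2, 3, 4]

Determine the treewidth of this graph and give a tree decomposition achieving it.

Treewidth 3.
One such decomposition:
Bags: B1 = {0, 3, 4, 5}  B2 = {0, 2, 3, 4}  B3 = {2, 3, 4, 6}  B4 = {1, 3, 4, 6}
Tree: B1–B2, B2–B3, B3–B4

Each bag holds 4 vertices, so the decomposition has width 3, which upper-bounds the treewidth. For the lower bound, the 4 vertices {0, 2, 3, 4} are pairwise adjacent, and any tree decomposition puts a clique entirely inside one bag — forcing width ≥ 3. Therefore the treewidth is 3.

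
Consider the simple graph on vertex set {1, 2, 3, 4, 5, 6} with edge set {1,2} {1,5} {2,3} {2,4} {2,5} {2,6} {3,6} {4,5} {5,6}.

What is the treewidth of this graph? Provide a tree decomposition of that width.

Every bag has size at most 3, so the width is 3 − 1 = 2 and tw(G) ≤ 2. For the lower bound, the 3 vertices {2, 3, 6} are pairwise adjacent, and any tree decomposition puts a clique entirely inside one bag — forcing width ≥ 2. Therefore the treewidth is 2.

Treewidth 2.
Bags: B1 = {2, 5, 6}  B2 = {2, 4, 5}  B3 = {1, 2, 5}  B4 = {2, 3, 6}
Tree: B1–B2, B1–B3, B1–B4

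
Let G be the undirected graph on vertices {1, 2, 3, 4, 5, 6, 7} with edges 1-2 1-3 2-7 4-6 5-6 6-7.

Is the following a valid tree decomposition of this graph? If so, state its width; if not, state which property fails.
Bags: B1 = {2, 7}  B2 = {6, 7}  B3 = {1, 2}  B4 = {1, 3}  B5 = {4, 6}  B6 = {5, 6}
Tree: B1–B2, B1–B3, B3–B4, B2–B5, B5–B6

Every vertex of G appears in some bag (union = {1, 2, 3, 4, 5, 6, 7}); every edge is covered by a bag; and for each vertex v the set of bags containing v is connected in the bag tree. The decomposition is therefore valid. The largest bag has 2 vertices, so the width is 1.

Yes; width 1.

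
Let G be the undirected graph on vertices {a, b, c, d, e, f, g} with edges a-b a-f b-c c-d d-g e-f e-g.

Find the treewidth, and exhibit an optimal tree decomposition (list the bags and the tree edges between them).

Each bag holds 3 vertices, so the decomposition has width 2, which upper-bounds the treewidth. For the lower bound, G contains the cycle g–e–f–a–b–c–d–g, so G is not a forest; only forests have treewidth ≤ 1, hence tw(G) ≥ 2. Combining the bounds, tw(G) = 2.

Treewidth 2.
One such decomposition:
Bags: B1 = {e, f, g}  B2 = {a, f, g}  B3 = {a, b, g}  B4 = {b, c, g}  B5 = {c, d, g}
Tree: B1–B2, B2–B3, B3–B4, B4–B5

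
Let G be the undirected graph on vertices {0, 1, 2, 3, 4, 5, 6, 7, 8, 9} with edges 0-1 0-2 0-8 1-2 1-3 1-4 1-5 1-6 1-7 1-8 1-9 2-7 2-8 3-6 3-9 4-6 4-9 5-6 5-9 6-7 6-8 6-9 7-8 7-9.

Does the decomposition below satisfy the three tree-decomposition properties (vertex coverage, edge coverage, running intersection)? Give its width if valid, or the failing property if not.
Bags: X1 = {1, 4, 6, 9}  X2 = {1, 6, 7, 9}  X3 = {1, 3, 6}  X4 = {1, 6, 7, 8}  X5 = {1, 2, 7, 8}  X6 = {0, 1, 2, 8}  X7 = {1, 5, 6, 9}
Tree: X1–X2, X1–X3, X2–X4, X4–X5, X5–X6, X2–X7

No — edge (9,3) lies in no bag.

A tree decomposition must satisfy three properties: every vertex lies in some bag; for every edge, both endpoints lie together in some bag; and for every vertex, the bags containing it form a connected subtree. Here edge (9,3) lies in no bag, so the decomposition is invalid.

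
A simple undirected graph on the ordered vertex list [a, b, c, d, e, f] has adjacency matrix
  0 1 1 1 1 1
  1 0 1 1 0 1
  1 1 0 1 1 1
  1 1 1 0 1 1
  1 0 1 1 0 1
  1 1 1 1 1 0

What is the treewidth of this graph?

4

A width-4 tree decomposition is:
Bags: B1 = {a, c, d, e, f}  B2 = {a, b, c, d, f}
Tree: B1–B2
The largest bag has 5 vertices, giving width 4; this decomposition certifies tw(G) ≤ 4. Conversely, {a, c, d, e, f} is a clique of size 5, and the vertices of any clique must share a bag in every tree decomposition; so some bag has ≥ 5 vertices and tw(G) ≥ 4. The upper and lower bounds meet at 4, so that is the treewidth.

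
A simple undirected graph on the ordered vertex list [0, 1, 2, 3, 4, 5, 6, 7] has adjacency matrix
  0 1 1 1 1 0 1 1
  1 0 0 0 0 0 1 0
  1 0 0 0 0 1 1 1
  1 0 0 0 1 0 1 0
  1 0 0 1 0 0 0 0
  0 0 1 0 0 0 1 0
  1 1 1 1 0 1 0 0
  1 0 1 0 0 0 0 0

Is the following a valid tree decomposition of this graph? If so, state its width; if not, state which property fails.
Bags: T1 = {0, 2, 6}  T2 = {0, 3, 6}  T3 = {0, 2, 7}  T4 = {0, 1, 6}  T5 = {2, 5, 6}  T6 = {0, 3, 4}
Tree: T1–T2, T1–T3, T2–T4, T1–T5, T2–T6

Checking the three conditions: (i) the bags cover all of {0, 1, 2, 3, 4, 5, 6, 7}; (ii) for each edge, some bag contains both endpoints; (iii) the bags containing any fixed vertex form a subtree. All hold, so the decomposition is valid with width 3 − 1 = 2.

Yes; width 2.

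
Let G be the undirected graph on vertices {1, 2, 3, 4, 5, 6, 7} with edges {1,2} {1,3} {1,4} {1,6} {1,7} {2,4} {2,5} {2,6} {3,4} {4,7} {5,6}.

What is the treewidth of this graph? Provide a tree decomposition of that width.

Treewidth 2.
One optimal decomposition is:
Bags: B1 = {1, 4, 7}  B2 = {1, 2, 4}  B3 = {1, 2, 6}  B4 = {1, 3, 4}  B5 = {2, 5, 6}
Tree: B1–B2, B2–B3, B2–B4, B3–B5

The largest bag has 3 vertices, giving width 2; this decomposition certifies tw(G) ≤ 2. For the lower bound, the 3 vertices {1, 2, 4} are pairwise adjacent, and any tree decomposition puts a clique entirely inside one bag — forcing width ≥ 2. Combining the bounds, tw(G) = 2.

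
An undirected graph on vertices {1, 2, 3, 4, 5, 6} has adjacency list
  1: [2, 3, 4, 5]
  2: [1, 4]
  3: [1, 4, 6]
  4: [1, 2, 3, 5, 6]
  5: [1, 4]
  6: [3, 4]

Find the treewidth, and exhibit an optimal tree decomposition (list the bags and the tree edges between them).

Treewidth 2.
One optimal decomposition is:
Bags: B1 = {1, 3, 4}  B2 = {3, 4, 6}  B3 = {1, 4, 5}  B4 = {1, 2, 4}
Tree: B1–B2, B1–B3, B3–B4

Each bag holds 3 vertices, so the decomposition has width 2, which upper-bounds the treewidth. For the lower bound, the 3 vertices {1, 2, 4} are pairwise adjacent, and any tree decomposition puts a clique entirely inside one bag — forcing width ≥ 2. Combining the bounds, tw(G) = 2.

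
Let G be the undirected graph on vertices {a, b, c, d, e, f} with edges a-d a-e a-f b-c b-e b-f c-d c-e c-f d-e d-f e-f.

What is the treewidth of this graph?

A width-3 tree decomposition is:
Bags: B1 = {a, d, e, f}  B2 = {c, d, e, f}  B3 = {b, c, e, f}
Tree: B1–B2, B2–B3
Every bag has size at most 4, so the width is 4 − 1 = 3 and tw(G) ≤ 3. For the lower bound, the 4 vertices {c, d, e, f} are pairwise adjacent, and any tree decomposition puts a clique entirely inside one bag — forcing width ≥ 3. Therefore the treewidth is 3.

3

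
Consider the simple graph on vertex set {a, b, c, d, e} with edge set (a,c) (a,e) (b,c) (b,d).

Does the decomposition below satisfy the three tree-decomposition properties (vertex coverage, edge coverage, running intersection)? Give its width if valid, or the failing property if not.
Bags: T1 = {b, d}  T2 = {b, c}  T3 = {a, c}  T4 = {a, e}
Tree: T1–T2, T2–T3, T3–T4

Vertex coverage: the bags together contain {a, b, c, d, e}, the full vertex set. Edge coverage: each edge of G has both endpoints in at least one bag. Running intersection: for every vertex, the bags containing it form a connected subtree. All three properties hold, so this is a valid tree decomposition of width max|bag| − 1 = 1, and hence tw(G) ≤ 1.

Yes; width 1.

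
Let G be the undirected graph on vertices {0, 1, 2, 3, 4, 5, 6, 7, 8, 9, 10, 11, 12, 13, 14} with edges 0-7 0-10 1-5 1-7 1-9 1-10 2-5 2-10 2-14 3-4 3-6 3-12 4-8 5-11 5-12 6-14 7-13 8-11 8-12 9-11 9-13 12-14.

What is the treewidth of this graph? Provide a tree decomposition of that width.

The largest bag has 4 vertices, giving width 3; this decomposition certifies tw(G) ≤ 3. For the lower bound: the 4 vertex sets {3,4,6}, {8}, {12}, {2,5,11,14} are disjoint, each induces a connected subgraph, and every pair is joined by at least one edge of G. Contracting each set to a single vertex therefore yields K_{4} as a minor, and since treewidth is minor-monotone, tw(G) ≥ tw(K_{4}) = 3. Combining the bounds, tw(G) = 3.

Treewidth 3.
Bags: B1 = {3, 4, 6, 8}  B2 = {3, 6, 8, 12}  B3 = {6, 8, 12, 14}  B4 = {8, 11, 12, 14}  B5 = {5, 11, 12, 14}  B6 = {2, 5, 11, 14}  B7 = {2, 5, 9, 11}  B8 = {1, 2, 5, 9}  B9 = {1, 2, 9, 10}  B10 = {1, 9, 10, 13}  B11 = {1, 7, 10, 13}  B12 = {0, 7, 10, 13}
Tree: B1–B2, B2–B3, B3–B4, B4–B5, B5–B6, B6–B7, B7–B8, B8–B9, B9–B10, B10–B11, B11–B12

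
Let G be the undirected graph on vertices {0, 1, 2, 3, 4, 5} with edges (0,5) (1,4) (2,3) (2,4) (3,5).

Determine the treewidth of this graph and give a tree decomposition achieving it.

Treewidth 1.
Bags: B1 = {1, 4}  B2 = {2, 4}  B3 = {2, 3}  B4 = {3, 5}  B5 = {0, 5}
Tree: B1–B2, B2–B3, B3–B4, B4–B5

Every bag has size at most 2, so the width is 2 − 1 = 1 and tw(G) ≤ 1. G has an edge, so its treewidth is at least 1. The upper and lower bounds meet at 1, so that is the treewidth.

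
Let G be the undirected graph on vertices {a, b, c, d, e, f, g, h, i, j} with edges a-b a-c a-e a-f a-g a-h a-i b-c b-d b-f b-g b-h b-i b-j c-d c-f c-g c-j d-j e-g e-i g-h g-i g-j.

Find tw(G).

3

A width-3 tree decomposition is:
Bags: B1 = {a, b, g, i}  B2 = {a, b, g, h}  B3 = {a, b, c, g}  B4 = {a, b, c, f}  B5 = {b, c, g, j}  B6 = {a, e, g, i}  B7 = {b, c, d, j}
Tree: B1–B2, B2–B3, B3–B4, B3–B5, B1–B6, B5–B7
Each bag holds 4 vertices, so the decomposition has width 3, which upper-bounds the treewidth. For the lower bound, the 4 vertices {a, e, g, i} are pairwise adjacent, and any tree decomposition puts a clique entirely inside one bag — forcing width ≥ 3. Hence tw(G) = 3 exactly.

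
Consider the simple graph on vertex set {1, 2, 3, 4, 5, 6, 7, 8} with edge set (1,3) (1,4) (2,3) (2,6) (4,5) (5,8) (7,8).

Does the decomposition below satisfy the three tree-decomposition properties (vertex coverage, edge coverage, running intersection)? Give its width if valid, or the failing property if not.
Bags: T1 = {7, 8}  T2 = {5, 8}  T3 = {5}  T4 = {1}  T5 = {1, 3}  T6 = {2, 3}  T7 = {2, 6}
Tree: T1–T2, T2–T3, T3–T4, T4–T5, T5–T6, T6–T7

No — vertex 4 appears in no bag.

A tree decomposition must satisfy three properties: every vertex lies in some bag; for every edge, both endpoints lie together in some bag; and for every vertex, the bags containing it form a connected subtree. Here vertex 4 appears in no bag, so the decomposition is invalid.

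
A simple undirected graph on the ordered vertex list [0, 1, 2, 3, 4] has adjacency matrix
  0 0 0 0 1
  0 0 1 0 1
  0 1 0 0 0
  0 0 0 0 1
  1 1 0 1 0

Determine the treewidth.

1

A width-1 tree decomposition is:
Bags: B1 = {1, 2}  B2 = {1, 4}  B3 = {0, 4}  B4 = {3, 4}
Tree: B1–B2, B2–B3, B3–B4
The largest bag has 2 vertices, giving width 1; this decomposition certifies tw(G) ≤ 1. Since G has at least one edge (e.g. 2–1), it is not an edgeless graph, so tw(G) ≥ 1. The upper and lower bounds meet at 1, so that is the treewidth.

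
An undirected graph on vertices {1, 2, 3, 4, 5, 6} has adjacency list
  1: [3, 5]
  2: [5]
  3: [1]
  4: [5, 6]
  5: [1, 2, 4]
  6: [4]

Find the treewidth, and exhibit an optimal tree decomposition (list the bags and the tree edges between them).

Each bag holds 2 vertices, so the decomposition has width 1, which upper-bounds the treewidth. Any graph with an edge has treewidth ≥ 1, and G has the edge 2–5. Therefore the treewidth is 1.

Treewidth 1.
One such decomposition:
Bags: B1 = {2, 5}  B2 = {1, 5}  B3 = {1, 3}  B4 = {4, 5}  B5 = {4, 6}
Tree: B1–B2, B2–B3, B2–B4, B4–B5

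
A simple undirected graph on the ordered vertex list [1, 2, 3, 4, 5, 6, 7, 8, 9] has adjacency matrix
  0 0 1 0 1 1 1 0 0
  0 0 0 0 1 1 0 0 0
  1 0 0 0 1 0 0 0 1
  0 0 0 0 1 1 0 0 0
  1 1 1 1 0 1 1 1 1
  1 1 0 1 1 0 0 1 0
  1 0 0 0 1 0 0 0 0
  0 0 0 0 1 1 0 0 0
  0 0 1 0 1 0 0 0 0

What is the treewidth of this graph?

2

A width-2 tree decomposition is:
Bags: B1 = {4, 5, 6}  B2 = {5, 6, 8}  B3 = {1, 5, 6}  B4 = {1, 5, 7}  B5 = {1, 3, 5}  B6 = {3, 5, 9}  B7 = {2, 5, 6}
Tree: B1–B2, B2–B3, B3–B4, B3–B5, B5–B6, B2–B7
Each bag holds 3 vertices, so the decomposition has width 2, which upper-bounds the treewidth. On the other hand G contains the 3-clique {3, 5, 9}. A clique must lie in a single bag of any decomposition, so no decomposition can have width below 2. Hence tw(G) = 2 exactly.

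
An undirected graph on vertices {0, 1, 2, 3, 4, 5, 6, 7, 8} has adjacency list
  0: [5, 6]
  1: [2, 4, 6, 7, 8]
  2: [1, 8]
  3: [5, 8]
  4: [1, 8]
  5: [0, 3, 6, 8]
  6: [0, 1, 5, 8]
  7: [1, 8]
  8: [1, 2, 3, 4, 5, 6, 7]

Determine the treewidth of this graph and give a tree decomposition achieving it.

Treewidth 2.
One such decomposition:
Bags: B1 = {5, 6, 8}  B2 = {1, 6, 8}  B3 = {1, 4, 8}  B4 = {1, 7, 8}  B5 = {1, 2, 8}  B6 = {3, 5, 8}  B7 = {0, 5, 6}
Tree: B1–B2, B2–B3, B2–B4, B3–B5, B1–B6, B1–B7

The largest bag has 3 vertices, giving width 2; this decomposition certifies tw(G) ≤ 2. Conversely, {0, 5, 6} is a clique of size 3, and the vertices of any clique must share a bag in every tree decomposition; so some bag has ≥ 3 vertices and tw(G) ≥ 2. Hence tw(G) = 2 exactly.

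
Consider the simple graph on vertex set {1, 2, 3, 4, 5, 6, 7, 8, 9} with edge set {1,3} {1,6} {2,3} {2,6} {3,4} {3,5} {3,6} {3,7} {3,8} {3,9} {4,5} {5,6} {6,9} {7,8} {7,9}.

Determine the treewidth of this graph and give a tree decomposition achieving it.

The largest bag has 3 vertices, giving width 2; this decomposition certifies tw(G) ≤ 2. Conversely, {3, 7, 8} is a clique of size 3, and the vertices of any clique must share a bag in every tree decomposition; so some bag has ≥ 3 vertices and tw(G) ≥ 2. Combining the bounds, tw(G) = 2.

Treewidth 2.
Bags: B1 = {1, 3, 6}  B2 = {3, 6, 9}  B3 = {3, 7, 9}  B4 = {3, 7, 8}  B5 = {3, 5, 6}  B6 = {2, 3, 6}  B7 = {3, 4, 5}
Tree: B1–B2, B2–B3, B3–B4, B1–B5, B1–B6, B5–B7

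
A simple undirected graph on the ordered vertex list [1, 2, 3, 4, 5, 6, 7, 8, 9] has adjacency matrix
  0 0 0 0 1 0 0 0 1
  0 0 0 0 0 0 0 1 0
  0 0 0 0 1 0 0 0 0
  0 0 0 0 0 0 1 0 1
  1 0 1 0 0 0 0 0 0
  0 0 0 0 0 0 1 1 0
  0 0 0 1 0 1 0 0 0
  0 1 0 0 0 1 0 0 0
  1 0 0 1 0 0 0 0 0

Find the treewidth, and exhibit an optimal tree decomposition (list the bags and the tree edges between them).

Treewidth 1.
One such decomposition:
Bags: B1 = {2, 8}  B2 = {6, 8}  B3 = {6, 7}  B4 = {4, 7}  B5 = {4, 9}  B6 = {1, 9}  B7 = {1, 5}  B8 = {3, 5}
Tree: B1–B2, B2–B3, B3–B4, B4–B5, B5–B6, B6–B7, B7–B8

Every bag has size at most 2, so the width is 2 − 1 = 1 and tw(G) ≤ 1. G has an edge, so its treewidth is at least 1. Combining the bounds, tw(G) = 1.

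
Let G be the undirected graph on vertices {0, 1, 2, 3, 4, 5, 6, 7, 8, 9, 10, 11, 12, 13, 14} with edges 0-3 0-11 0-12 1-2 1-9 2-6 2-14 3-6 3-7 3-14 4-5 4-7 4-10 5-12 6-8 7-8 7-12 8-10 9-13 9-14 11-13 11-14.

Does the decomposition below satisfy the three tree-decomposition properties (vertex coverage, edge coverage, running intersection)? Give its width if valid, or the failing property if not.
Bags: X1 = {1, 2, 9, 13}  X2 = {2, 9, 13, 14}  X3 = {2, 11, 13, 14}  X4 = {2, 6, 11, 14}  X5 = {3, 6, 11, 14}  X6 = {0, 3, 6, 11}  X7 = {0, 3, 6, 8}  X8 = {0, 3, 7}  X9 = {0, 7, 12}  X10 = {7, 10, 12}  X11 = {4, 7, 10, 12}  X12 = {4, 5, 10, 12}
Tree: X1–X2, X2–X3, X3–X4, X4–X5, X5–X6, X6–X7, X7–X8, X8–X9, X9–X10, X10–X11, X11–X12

A tree decomposition must satisfy three properties: every vertex lies in some bag; for every edge, both endpoints lie together in some bag; and for every vertex, the bags containing it form a connected subtree. Here edge (8,7) lies in no bag, so the decomposition is invalid.

No — edge (8,7) lies in no bag.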